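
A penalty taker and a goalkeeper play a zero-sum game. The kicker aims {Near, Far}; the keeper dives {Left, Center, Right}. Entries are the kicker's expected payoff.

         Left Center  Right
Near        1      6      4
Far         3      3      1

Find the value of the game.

11/5

Row minima: Near → 1, Far → 1; maximin = 1.
Column maxima: Left → 3, Center → 6, Right → 4; minimax = 3.
1 ≠ 3, so there is no saddle point; optimal play is mixed.
Center is strictly dominated by Right (it gives the kicker strictly more in every row), so the keeper never plays it.
On the remaining 2×2 (Near, Far vs Left, Right):
Let the kicker play Near with probability p. Expected payoff against Left: 1p + 3(1−p) = −2p + 3; against Right: 4p + 1(1−p) = 3p + 1.
Setting these equal: −2p + 3 = 3p + 1 ⇒ −5p = -2 ⇒ p = 2/5, and the value is (-2)·(2/5) + 3 = 11/5.
For the keeper: with q = P(Left), equating Near's and Far's payoffs gives −3q + 4 = 2q + 1 ⇒ q = 3/5.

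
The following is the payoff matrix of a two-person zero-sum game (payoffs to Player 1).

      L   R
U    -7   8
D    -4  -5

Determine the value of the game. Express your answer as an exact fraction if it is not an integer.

-67/16

Row minima: U → -7, D → -5; maximin = -5.
Column maxima: L → -4, R → 8; minimax = -4.
-5 ≠ -4, so there is no saddle point; optimal play is mixed.
Let Player 1 play U with probability p. Expected payoff against L: (-7)p + (-4)(1−p) = −3p − 4; against R: 8p + (-5)(1−p) = 13p − 5.
Setting these equal: −3p − 4 = 13p − 5 ⇒ −16p = -1 ⇒ p = 1/16, and the value is (-3)·(1/16) − 4 = -67/16.
For Player 2: with q = P(L), equating U's and D's payoffs gives −15q + 8 = q − 5 ⇒ q = 13/16.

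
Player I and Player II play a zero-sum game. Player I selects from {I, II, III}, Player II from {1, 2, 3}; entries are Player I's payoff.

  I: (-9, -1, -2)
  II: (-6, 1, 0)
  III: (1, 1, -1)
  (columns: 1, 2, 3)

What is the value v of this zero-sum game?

Row minima: I → -9, II → -6, III → -1; maximin = -1.
Column maxima: 1 → 1, 2 → 1, 3 → 0; minimax = 0.
-1 ≠ 0, so there is no saddle point; optimal play is mixed.
I is strictly dominated by II, so Player I never plays it.
2 is strictly dominated by 3 (it gives Player I strictly more in every row), so Player II never plays it.
On the remaining 2×2 (II, III vs 1, 3):
Let Player I play II with probability p. Expected payoff against 1: (-6)p + 1(1−p) = −7p + 1; against 3: 0p + (-1)(1−p) = p − 1.
Setting these equal: −7p + 1 = p − 1 ⇒ −8p = -2 ⇒ p = 1/4, and the value is (-7)·(1/4) + 1 = -3/4.
For Player II: with q = P(1), equating II's and III's payoffs gives −6q = 2q − 1 ⇒ q = 1/8.

-3/4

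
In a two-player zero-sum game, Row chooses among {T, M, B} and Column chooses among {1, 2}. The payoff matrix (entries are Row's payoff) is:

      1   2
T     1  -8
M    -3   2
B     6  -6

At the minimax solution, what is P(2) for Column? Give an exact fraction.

Row minima: T → -8, M → -3, B → -6; maximin = -3.
Column maxima: 1 → 6, 2 → 2; minimax = 2.
-3 ≠ 2, so there is no saddle point; optimal play is mixed.
T is strictly dominated by B, so Row never plays it.
On the remaining 2×2 (M, B vs 1, 2):
Let Row play M with probability p. Expected payoff against 1: (-3)p + 6(1−p) = −9p + 6; against 2: 2p + (-6)(1−p) = 8p − 6.
Setting these equal: −9p + 6 = 8p − 6 ⇒ −17p = -12 ⇒ p = 12/17, and the value is (-9)·(12/17) + 6 = -6/17.
For Column: with q = P(1), equating M's and B's payoffs gives −5q + 2 = 12q − 6 ⇒ q = 8/17.

9/17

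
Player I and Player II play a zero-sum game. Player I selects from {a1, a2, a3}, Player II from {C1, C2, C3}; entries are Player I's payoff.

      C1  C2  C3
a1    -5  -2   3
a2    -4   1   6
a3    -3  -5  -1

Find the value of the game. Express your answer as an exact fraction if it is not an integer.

Row minima: a1 → -5, a2 → -4, a3 → -5; maximin = -4.
Column maxima: C1 → -3, C2 → 1, C3 → 6; minimax = -3.
-4 ≠ -3, so there is no saddle point; optimal play is mixed.
a1 is strictly dominated by a2, so Player I never plays it.
C3 is strictly dominated by C1 (it gives Player I strictly more in every row), so Player II never plays it.
On the remaining 2×2 (a2, a3 vs C1, C2):
Let Player I play a2 with probability p. Expected payoff against C1: (-4)p + (-3)(1−p) = −p − 3; against C2: 1p + (-5)(1−p) = 6p − 5.
Setting these equal: −p − 3 = 6p − 5 ⇒ −7p = -2 ⇒ p = 2/7, and the value is (-1)·(2/7) − 3 = -23/7.
For Player II: with q = P(C1), equating a2's and a3's payoffs gives −5q + 1 = 2q − 5 ⇒ q = 6/7.

-23/7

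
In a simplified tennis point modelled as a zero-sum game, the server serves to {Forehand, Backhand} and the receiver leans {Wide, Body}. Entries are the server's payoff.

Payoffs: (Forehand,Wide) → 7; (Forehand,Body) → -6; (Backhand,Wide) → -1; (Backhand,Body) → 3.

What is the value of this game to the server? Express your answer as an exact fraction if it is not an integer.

15/17

Row minima: Forehand → -6, Backhand → -1; maximin = -1.
Column maxima: Wide → 7, Body → 3; minimax = 3.
-1 ≠ 3, so there is no saddle point; optimal play is mixed.
Let the server play Forehand with probability p. Expected payoff against Wide: 7p + (-1)(1−p) = 8p − 1; against Body: (-6)p + 3(1−p) = −9p + 3.
Setting these equal: 8p − 1 = −9p + 3 ⇒ 17p = 4 ⇒ p = 4/17, and the value is (8)·(4/17) − 1 = 15/17.
For the receiver: with q = P(Wide), equating Forehand's and Backhand's payoffs gives 13q − 6 = −4q + 3 ⇒ q = 9/17.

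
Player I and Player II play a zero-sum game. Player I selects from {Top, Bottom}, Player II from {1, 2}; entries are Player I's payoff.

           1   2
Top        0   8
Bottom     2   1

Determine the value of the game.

Row minima: Top → 0, Bottom → 1; maximin = 1.
Column maxima: 1 → 2, 2 → 8; minimax = 2.
1 ≠ 2, so there is no saddle point; optimal play is mixed.
Let Player I play Top with probability p. Expected payoff against 1: 0p + 2(1−p) = −2p + 2; against 2: 8p + 1(1−p) = 7p + 1.
Setting these equal: −2p + 2 = 7p + 1 ⇒ −9p = -1 ⇒ p = 1/9, and the value is (-2)·(1/9) + 2 = 16/9.
For Player II: with q = P(1), equating Top's and Bottom's payoffs gives −8q + 8 = q + 1 ⇒ q = 7/9.

16/9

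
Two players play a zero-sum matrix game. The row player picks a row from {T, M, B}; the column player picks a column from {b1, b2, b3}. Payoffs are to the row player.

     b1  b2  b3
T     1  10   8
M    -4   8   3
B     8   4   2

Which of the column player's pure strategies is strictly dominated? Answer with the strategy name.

b3 holds the row player's payoff strictly below b2 in every row: 8 < 10, 3 < 8, 2 < 4.
So b2 is strictly dominated for the column player.

b2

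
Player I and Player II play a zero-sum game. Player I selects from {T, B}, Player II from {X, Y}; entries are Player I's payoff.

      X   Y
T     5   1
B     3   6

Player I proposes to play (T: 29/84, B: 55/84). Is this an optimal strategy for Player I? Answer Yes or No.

No

Against X this mix gives (29/84)·5 + (55/84)·3 = 155/42.
Against Y this mix gives (29/84)·1 + (55/84)·6 = 359/84.
Player II will play X, holding Player I to 155/42. Shifting weight toward the row that does better against X would raise this floor (the equalizing mix achieves 27/7 against both X and Y), so the proposed strategy is not optimal.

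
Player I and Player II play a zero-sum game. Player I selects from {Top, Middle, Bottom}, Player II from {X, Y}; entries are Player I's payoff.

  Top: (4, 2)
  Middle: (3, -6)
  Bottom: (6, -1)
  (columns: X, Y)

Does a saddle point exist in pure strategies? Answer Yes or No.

Row minima: Top → 2, Middle → -6, Bottom → -1; maximin = 2.
Column maxima: X → 6, Y → 2; minimax = 2.
maximin = minimax = 2, so a saddle point exists.

Yes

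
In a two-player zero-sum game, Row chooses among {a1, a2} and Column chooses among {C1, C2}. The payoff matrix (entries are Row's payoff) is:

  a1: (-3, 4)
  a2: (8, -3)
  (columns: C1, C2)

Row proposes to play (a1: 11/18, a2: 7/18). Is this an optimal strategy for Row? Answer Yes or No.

Against C1 this mix gives (11/18)·(-3) + (7/18)·8 = 23/18.
Against C2 this mix gives (11/18)·4 + (7/18)·(-3) = 23/18.
All of Column's active replies (C1, C2) yield 23/18, and no column does worse for Row. The mix makes Column indifferent and guarantees 23/18, so it is optimal.

Yes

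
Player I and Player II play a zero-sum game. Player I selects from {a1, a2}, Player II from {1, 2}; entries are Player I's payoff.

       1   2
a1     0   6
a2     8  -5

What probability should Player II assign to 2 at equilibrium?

Row minima: a1 → 0, a2 → -5; maximin = 0.
Column maxima: 1 → 8, 2 → 6; minimax = 6.
0 ≠ 6, so there is no saddle point; optimal play is mixed.
Let Player I play a1 with probability p. Expected payoff against 1: 0p + 8(1−p) = −8p + 8; against 2: 6p + (-5)(1−p) = 11p − 5.
Setting these equal: −8p + 8 = 11p − 5 ⇒ −19p = -13 ⇒ p = 13/19, and the value is (-8)·(13/19) + 8 = 48/19.
For Player II: with q = P(1), equating a1's and a2's payoffs gives −6q + 6 = 13q − 5 ⇒ q = 11/19.

8/19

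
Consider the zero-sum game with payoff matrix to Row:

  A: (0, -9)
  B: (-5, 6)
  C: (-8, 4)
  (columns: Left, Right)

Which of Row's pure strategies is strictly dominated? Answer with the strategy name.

C

B gives a strictly higher payoff than C against every column: -5 > -8, 6 > 4.
So C is strictly dominated and Row never plays it.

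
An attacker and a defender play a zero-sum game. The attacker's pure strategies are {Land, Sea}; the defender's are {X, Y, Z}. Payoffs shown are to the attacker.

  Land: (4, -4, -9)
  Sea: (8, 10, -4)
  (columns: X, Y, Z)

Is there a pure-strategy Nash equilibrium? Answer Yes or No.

Yes

Row minima: Land → -9, Sea → -4; maximin = -4.
Column maxima: X → 8, Y → 10, Z → -4; minimax = -4.
maximin = minimax = -4, so a saddle point exists.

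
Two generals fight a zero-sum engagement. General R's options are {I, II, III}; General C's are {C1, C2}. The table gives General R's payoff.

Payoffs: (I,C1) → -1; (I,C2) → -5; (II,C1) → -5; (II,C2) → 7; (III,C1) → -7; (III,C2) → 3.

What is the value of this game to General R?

Row minima: I → -5, II → -5, III → -7; maximin = -5.
Column maxima: C1 → -1, C2 → 7; minimax = -1.
-5 ≠ -1, so there is no saddle point; optimal play is mixed.
III is strictly dominated by II, so General R never plays it.
On the remaining 2×2 (I, II vs C1, C2):
Let General R play I with probability p. Expected payoff against C1: (-1)p + (-5)(1−p) = 4p − 5; against C2: (-5)p + 7(1−p) = −12p + 7.
Setting these equal: 4p − 5 = −12p + 7 ⇒ 16p = 12 ⇒ p = 3/4, and the value is (4)·(3/4) − 5 = -2.
For General C: with q = P(C1), equating I's and II's payoffs gives 4q − 5 = −12q + 7 ⇒ q = 3/4.

-2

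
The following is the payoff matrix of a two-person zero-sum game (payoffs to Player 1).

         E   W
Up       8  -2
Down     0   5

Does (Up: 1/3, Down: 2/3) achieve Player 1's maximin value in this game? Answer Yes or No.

Against E this mix gives (1/3)·8 + (2/3)·0 = 8/3.
Against W this mix gives (1/3)·(-2) + (2/3)·5 = 8/3.
All of Player 2's active replies (E, W) yield 8/3, and no column does worse for Player 1. The mix makes Player 2 indifferent and guarantees 8/3, so it is optimal.

Yes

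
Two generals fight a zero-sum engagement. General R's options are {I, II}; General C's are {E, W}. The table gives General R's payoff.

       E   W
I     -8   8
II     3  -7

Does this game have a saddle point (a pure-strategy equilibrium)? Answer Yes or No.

No

Row minima: I → -8, II → -7; maximin = -7.
Column maxima: E → 3, W → 8; minimax = 3.
-7 ≠ 3, so no pure-strategy equilibrium exists.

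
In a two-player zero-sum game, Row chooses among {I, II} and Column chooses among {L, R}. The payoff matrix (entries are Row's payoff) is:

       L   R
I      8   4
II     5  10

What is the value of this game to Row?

Row minima: I → 4, II → 5; maximin = 5.
Column maxima: L → 8, R → 10; minimax = 8.
5 ≠ 8, so there is no saddle point; optimal play is mixed.
Let Row play I with probability p. Expected payoff against L: 8p + 5(1−p) = 3p + 5; against R: 4p + 10(1−p) = −6p + 10.
Setting these equal: 3p + 5 = −6p + 10 ⇒ 9p = 5 ⇒ p = 5/9, and the value is (3)·(5/9) + 5 = 20/3.
For Column: with q = P(L), equating I's and II's payoffs gives 4q + 4 = −5q + 10 ⇒ q = 2/3.

20/3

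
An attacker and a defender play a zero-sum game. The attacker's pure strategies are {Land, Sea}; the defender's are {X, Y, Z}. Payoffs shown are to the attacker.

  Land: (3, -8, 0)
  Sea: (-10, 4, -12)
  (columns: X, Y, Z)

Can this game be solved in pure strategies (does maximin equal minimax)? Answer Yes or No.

Row minima: Land → -8, Sea → -12; maximin = -8.
Column maxima: X → 3, Y → 4, Z → 0; minimax = 0.
-8 ≠ 0, so no pure-strategy equilibrium exists.

No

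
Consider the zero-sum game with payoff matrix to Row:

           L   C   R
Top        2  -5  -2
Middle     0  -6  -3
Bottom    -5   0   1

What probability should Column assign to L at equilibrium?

Row minima: Top → -5, Middle → -6, Bottom → -5; maximin = -5.
Column maxima: L → 2, C → 0, R → 1; minimax = 0.
-5 ≠ 0, so there is no saddle point; optimal play is mixed.
Middle is strictly dominated by Top, so Row never plays it.
R is strictly dominated by C (it gives Row strictly more in every row), so Column never plays it.
On the remaining 2×2 (Top, Bottom vs L, C):
Let Row play Top with probability p. Expected payoff against L: 2p + (-5)(1−p) = 7p − 5; against C: (-5)p + 0(1−p) = −5p.
Setting these equal: 7p − 5 = −5p ⇒ 12p = 5 ⇒ p = 5/12, and the value is (7)·(5/12) − 5 = -25/12.
For Column: with q = P(L), equating Top's and Bottom's payoffs gives 7q − 5 = −5q ⇒ q = 5/12.

5/12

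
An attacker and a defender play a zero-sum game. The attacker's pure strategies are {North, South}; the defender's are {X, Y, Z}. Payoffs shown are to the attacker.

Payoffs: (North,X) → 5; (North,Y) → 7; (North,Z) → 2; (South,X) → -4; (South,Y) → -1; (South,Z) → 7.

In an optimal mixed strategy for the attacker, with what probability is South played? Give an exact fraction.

3/14

Row minima: North → 2, South → -4; maximin = 2.
Column maxima: X → 5, Y → 7, Z → 7; minimax = 5.
2 ≠ 5, so there is no saddle point; optimal play is mixed.
Y is strictly dominated by X (it gives the attacker strictly more in every row), so the defender never plays it.
On the remaining 2×2 (North, South vs X, Z):
Let the attacker play North with probability p. Expected payoff against X: 5p + (-4)(1−p) = 9p − 4; against Z: 2p + 7(1−p) = −5p + 7.
Setting these equal: 9p − 4 = −5p + 7 ⇒ 14p = 11 ⇒ p = 11/14, and the value is (9)·(11/14) − 4 = 43/14.
For the defender: with q = P(X), equating North's and South's payoffs gives 3q + 2 = −11q + 7 ⇒ q = 5/14.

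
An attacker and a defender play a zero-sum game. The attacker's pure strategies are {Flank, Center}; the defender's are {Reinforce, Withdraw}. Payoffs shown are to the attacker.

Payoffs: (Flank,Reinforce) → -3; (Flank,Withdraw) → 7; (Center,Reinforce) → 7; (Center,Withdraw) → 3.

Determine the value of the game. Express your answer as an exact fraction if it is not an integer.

29/7

Row minima: Flank → -3, Center → 3; maximin = 3.
Column maxima: Reinforce → 7, Withdraw → 7; minimax = 7.
3 ≠ 7, so there is no saddle point; optimal play is mixed.
Let the attacker play Flank with probability p. Expected payoff against Reinforce: (-3)p + 7(1−p) = −10p + 7; against Withdraw: 7p + 3(1−p) = 4p + 3.
Setting these equal: −10p + 7 = 4p + 3 ⇒ −14p = -4 ⇒ p = 2/7, and the value is (-10)·(2/7) + 7 = 29/7.
For the defender: with q = P(Reinforce), equating Flank's and Center's payoffs gives −10q + 7 = 4q + 3 ⇒ q = 2/7.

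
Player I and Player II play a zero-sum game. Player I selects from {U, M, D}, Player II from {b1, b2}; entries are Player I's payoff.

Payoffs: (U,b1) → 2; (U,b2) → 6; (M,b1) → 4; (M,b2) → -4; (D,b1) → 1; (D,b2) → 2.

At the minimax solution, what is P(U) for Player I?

2/3

Row minima: U → 2, M → -4, D → 1; maximin = 2.
Column maxima: b1 → 4, b2 → 6; minimax = 4.
2 ≠ 4, so there is no saddle point; optimal play is mixed.
D is strictly dominated by U, so Player I never plays it.
On the remaining 2×2 (U, M vs b1, b2):
Let Player I play U with probability p. Expected payoff against b1: 2p + 4(1−p) = −2p + 4; against b2: 6p + (-4)(1−p) = 10p − 4.
Setting these equal: −2p + 4 = 10p − 4 ⇒ −12p = -8 ⇒ p = 2/3, and the value is (-2)·(2/3) + 4 = 8/3.
For Player II: with q = P(b1), equating U's and M's payoffs gives −4q + 6 = 8q − 4 ⇒ q = 5/6.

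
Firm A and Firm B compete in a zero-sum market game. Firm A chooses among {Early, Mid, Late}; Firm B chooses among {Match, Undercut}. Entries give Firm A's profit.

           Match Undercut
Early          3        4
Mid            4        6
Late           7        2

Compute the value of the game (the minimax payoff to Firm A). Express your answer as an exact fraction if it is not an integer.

Row minima: Early → 3, Mid → 4, Late → 2; maximin = 4.
Column maxima: Match → 7, Undercut → 6; minimax = 6.
4 ≠ 6, so there is no saddle point; optimal play is mixed.
Early is strictly dominated by Mid, so Firm A never plays it.
On the remaining 2×2 (Mid, Late vs Match, Undercut):
Let Firm A play Mid with probability p. Expected payoff against Match: 4p + 7(1−p) = −3p + 7; against Undercut: 6p + 2(1−p) = 4p + 2.
Setting these equal: −3p + 7 = 4p + 2 ⇒ −7p = -5 ⇒ p = 5/7, and the value is (-3)·(5/7) + 7 = 34/7.
For Firm B: with q = P(Match), equating Mid's and Late's payoffs gives −2q + 6 = 5q + 2 ⇒ q = 4/7.

34/7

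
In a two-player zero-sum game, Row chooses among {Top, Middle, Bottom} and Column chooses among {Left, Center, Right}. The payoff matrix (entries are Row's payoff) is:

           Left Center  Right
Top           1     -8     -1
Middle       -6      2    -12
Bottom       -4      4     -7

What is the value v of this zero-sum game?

-10/3

Row minima: Top → -8, Middle → -12, Bottom → -7; maximin = -7.
Column maxima: Left → 1, Center → 4, Right → -1; minimax = -1.
-7 ≠ -1, so there is no saddle point; optimal play is mixed.
Middle is strictly dominated by Bottom, so Row never plays it.
Left is strictly dominated by Right (it gives Row strictly more in every row), so Column never plays it.
On the remaining 2×2 (Top, Bottom vs Center, Right):
Let Row play Top with probability p. Expected payoff against Center: (-8)p + 4(1−p) = −12p + 4; against Right: (-1)p + (-7)(1−p) = 6p − 7.
Setting these equal: −12p + 4 = 6p − 7 ⇒ −18p = -11 ⇒ p = 11/18, and the value is (-12)·(11/18) + 4 = -10/3.
For Column: with q = P(Center), equating Top's and Bottom's payoffs gives −7q − 1 = 11q − 7 ⇒ q = 1/3.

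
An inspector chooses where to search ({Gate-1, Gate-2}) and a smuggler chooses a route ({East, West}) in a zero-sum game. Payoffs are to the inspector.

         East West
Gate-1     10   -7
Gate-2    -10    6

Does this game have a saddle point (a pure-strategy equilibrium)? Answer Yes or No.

No

Row minima: Gate-1 → -7, Gate-2 → -10; maximin = -7.
Column maxima: East → 10, West → 6; minimax = 6.
-7 ≠ 6, so no pure-strategy equilibrium exists.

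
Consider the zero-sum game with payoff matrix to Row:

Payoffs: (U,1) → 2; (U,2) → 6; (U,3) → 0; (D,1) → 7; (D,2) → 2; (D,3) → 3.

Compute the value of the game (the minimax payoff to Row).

18/7

Row minima: U → 0, D → 2; maximin = 2.
Column maxima: 1 → 7, 2 → 6, 3 → 3; minimax = 3.
2 ≠ 3, so there is no saddle point; optimal play is mixed.
1 is strictly dominated by 3 (it gives Row strictly more in every row), so Column never plays it.
On the remaining 2×2 (U, D vs 2, 3):
Let Row play U with probability p. Expected payoff against 2: 6p + 2(1−p) = 4p + 2; against 3: 0p + 3(1−p) = −3p + 3.
Setting these equal: 4p + 2 = −3p + 3 ⇒ 7p = 1 ⇒ p = 1/7, and the value is (4)·(1/7) + 2 = 18/7.
For Column: with q = P(2), equating U's and D's payoffs gives 6q = −q + 3 ⇒ q = 3/7.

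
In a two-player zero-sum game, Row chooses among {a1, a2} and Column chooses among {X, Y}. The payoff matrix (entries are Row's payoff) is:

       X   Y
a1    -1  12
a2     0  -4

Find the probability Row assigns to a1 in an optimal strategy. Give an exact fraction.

Row minima: a1 → -1, a2 → -4; maximin = -1.
Column maxima: X → 0, Y → 12; minimax = 0.
-1 ≠ 0, so there is no saddle point; optimal play is mixed.
Let Row play a1 with probability p. Expected payoff against X: (-1)p + 0(1−p) = −p; against Y: 12p + (-4)(1−p) = 16p − 4.
Setting these equal: −p = 16p − 4 ⇒ −17p = -4 ⇒ p = 4/17, and the value is (-1)·(4/17) = -4/17.
For Column: with q = P(X), equating a1's and a2's payoffs gives −13q + 12 = 4q − 4 ⇒ q = 16/17.

4/17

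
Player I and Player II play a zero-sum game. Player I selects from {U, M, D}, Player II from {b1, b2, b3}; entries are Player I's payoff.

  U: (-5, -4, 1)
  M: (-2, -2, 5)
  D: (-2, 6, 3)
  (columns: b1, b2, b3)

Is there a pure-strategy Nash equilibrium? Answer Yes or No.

Row minima: U → -5, M → -2, D → -2; maximin = -2.
Column maxima: b1 → -2, b2 → 6, b3 → 5; minimax = -2.
maximin = minimax = -2, so a saddle point exists.

Yes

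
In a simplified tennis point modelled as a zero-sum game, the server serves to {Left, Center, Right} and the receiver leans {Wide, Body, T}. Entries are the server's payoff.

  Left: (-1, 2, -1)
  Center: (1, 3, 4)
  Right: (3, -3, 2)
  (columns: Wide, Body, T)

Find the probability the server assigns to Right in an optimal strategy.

Row minima: Left → -1, Center → 1, Right → -3; maximin = 1.
Column maxima: Wide → 3, Body → 3, T → 4; minimax = 3.
1 ≠ 3, so there is no saddle point; optimal play is mixed.
Left is strictly dominated by Center, so the server never plays it.
With Left eliminated, T is strictly dominated by Body (it gives the server strictly more in every remaining row), so the receiver never plays it.
On the remaining 2×2 (Center, Right vs Wide, Body):
Let the server play Center with probability p. Expected payoff against Wide: 1p + 3(1−p) = −2p + 3; against Body: 3p + (-3)(1−p) = 6p − 3.
Setting these equal: −2p + 3 = 6p − 3 ⇒ −8p = -6 ⇒ p = 3/4, and the value is (-2)·(3/4) + 3 = 3/2.
For the receiver: with q = P(Wide), equating Center's and Right's payoffs gives −2q + 3 = 6q − 3 ⇒ q = 3/4.

1/4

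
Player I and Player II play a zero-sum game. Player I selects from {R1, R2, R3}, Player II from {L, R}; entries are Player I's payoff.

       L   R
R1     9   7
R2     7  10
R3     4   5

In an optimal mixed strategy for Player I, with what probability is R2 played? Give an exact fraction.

2/5

Row minima: R1 → 7, R2 → 7, R3 → 4; maximin = 7.
Column maxima: L → 9, R → 10; minimax = 9.
7 ≠ 9, so there is no saddle point; optimal play is mixed.
R3 is strictly dominated by R1, so Player I never plays it.
On the remaining 2×2 (R1, R2 vs L, R):
Let Player I play R1 with probability p. Expected payoff against L: 9p + 7(1−p) = 2p + 7; against R: 7p + 10(1−p) = −3p + 10.
Setting these equal: 2p + 7 = −3p + 10 ⇒ 5p = 3 ⇒ p = 3/5, and the value is (2)·(3/5) + 7 = 41/5.
For Player II: with q = P(L), equating R1's and R2's payoffs gives 2q + 7 = −3q + 10 ⇒ q = 3/5.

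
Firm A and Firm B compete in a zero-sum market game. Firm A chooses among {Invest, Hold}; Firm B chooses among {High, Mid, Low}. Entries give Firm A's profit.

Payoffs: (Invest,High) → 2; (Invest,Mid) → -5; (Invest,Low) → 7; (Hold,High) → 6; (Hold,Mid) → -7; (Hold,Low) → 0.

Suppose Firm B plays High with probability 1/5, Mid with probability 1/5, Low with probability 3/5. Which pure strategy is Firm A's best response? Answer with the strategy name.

Expected payoff of Invest: (1/5)·2 + (1/5)·(-5) + (3/5)·7 = 18/5.
Expected payoff of Hold: (1/5)·6 + (1/5)·(-7) + (3/5)·0 = -1/5.
The largest is 18/5, so Firm A's best response is Invest.

Invest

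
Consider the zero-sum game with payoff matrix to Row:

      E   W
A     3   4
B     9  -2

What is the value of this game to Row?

Row minima: A → 3, B → -2; maximin = 3.
Column maxima: E → 9, W → 4; minimax = 4.
3 ≠ 4, so there is no saddle point; optimal play is mixed.
Let Row play A with probability p. Expected payoff against E: 3p + 9(1−p) = −6p + 9; against W: 4p + (-2)(1−p) = 6p − 2.
Setting these equal: −6p + 9 = 6p − 2 ⇒ −12p = -11 ⇒ p = 11/12, and the value is (-6)·(11/12) + 9 = 7/2.
For Column: with q = P(E), equating A's and B's payoffs gives −q + 4 = 11q − 2 ⇒ q = 1/2.

7/2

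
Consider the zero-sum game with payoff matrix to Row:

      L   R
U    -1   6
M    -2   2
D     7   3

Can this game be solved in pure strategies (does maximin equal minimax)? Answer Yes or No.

Row minima: U → -1, M → -2, D → 3; maximin = 3.
Column maxima: L → 7, R → 6; minimax = 6.
3 ≠ 6, so no pure-strategy equilibrium exists.

No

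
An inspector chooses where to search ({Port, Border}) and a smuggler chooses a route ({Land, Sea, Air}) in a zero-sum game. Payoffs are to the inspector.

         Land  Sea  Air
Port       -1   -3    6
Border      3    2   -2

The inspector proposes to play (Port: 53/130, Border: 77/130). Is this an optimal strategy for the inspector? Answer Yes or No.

Against Land this mix gives (53/130)·(-1) + (77/130)·3 = 89/65.
Against Sea this mix gives (53/130)·(-3) + (77/130)·2 = -1/26.
Against Air this mix gives (53/130)·6 + (77/130)·(-2) = 82/65.
The smuggler will play Sea, holding the inspector to -1/26. Shifting weight toward the row that does better against Sea would raise this floor (the equalizing mix achieves 6/13 against both Sea and Air), so the proposed strategy is not optimal.

No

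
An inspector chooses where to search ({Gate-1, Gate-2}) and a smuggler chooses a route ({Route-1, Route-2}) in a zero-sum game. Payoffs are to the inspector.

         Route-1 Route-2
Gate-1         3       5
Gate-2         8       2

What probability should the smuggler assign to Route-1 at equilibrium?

3/8

Row minima: Gate-1 → 3, Gate-2 → 2; maximin = 3.
Column maxima: Route-1 → 8, Route-2 → 5; minimax = 5.
3 ≠ 5, so there is no saddle point; optimal play is mixed.
Let the inspector play Gate-1 with probability p. Expected payoff against Route-1: 3p + 8(1−p) = −5p + 8; against Route-2: 5p + 2(1−p) = 3p + 2.
Setting these equal: −5p + 8 = 3p + 2 ⇒ −8p = -6 ⇒ p = 3/4, and the value is (-5)·(3/4) + 8 = 17/4.
For the smuggler: with q = P(Route-1), equating Gate-1's and Gate-2's payoffs gives −2q + 5 = 6q + 2 ⇒ q = 3/8.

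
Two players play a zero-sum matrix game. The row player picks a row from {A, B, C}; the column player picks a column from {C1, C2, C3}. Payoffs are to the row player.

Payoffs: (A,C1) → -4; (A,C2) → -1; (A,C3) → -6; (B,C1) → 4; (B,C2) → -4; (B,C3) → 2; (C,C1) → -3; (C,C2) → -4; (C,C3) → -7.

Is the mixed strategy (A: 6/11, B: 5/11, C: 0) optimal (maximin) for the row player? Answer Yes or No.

Against C1 this mix gives (6/11)·(-4) + (5/11)·4 = -4/11.
Against C2 this mix gives (6/11)·(-1) + (5/11)·(-4) = -26/11.
Against C3 this mix gives (6/11)·(-6) + (5/11)·2 = -26/11.
All of the column player's active replies (C2, C3) yield -26/11, and no column does worse for the row player. The mix makes the column player indifferent and guarantees -26/11, so it is optimal.

Yes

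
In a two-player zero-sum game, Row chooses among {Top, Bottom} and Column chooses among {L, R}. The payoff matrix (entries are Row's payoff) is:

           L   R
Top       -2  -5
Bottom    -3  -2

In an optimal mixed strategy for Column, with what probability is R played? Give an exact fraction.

1/4

Row minima: Top → -5, Bottom → -3; maximin = -3.
Column maxima: L → -2, R → -2; minimax = -2.
-3 ≠ -2, so there is no saddle point; optimal play is mixed.
Let Row play Top with probability p. Expected payoff against L: (-2)p + (-3)(1−p) = p − 3; against R: (-5)p + (-2)(1−p) = −3p − 2.
Setting these equal: p − 3 = −3p − 2 ⇒ 4p = 1 ⇒ p = 1/4, and the value is (1)·(1/4) − 3 = -11/4.
For Column: with q = P(L), equating Top's and Bottom's payoffs gives 3q − 5 = −q − 2 ⇒ q = 3/4.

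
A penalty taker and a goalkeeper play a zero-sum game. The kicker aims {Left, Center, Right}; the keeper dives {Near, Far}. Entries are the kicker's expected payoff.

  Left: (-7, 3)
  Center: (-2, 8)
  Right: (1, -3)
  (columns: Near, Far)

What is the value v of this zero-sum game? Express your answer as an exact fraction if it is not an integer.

Row minima: Left → -7, Center → -2, Right → -3; maximin = -2.
Column maxima: Near → 1, Far → 8; minimax = 1.
-2 ≠ 1, so there is no saddle point; optimal play is mixed.
Left is strictly dominated by Center, so the kicker never plays it.
On the remaining 2×2 (Center, Right vs Near, Far):
Let the kicker play Center with probability p. Expected payoff against Near: (-2)p + 1(1−p) = −3p + 1; against Far: 8p + (-3)(1−p) = 11p − 3.
Setting these equal: −3p + 1 = 11p − 3 ⇒ −14p = -4 ⇒ p = 2/7, and the value is (-3)·(2/7) + 1 = 1/7.
For the keeper: with q = P(Near), equating Center's and Right's payoffs gives −10q + 8 = 4q − 3 ⇒ q = 11/14.

1/7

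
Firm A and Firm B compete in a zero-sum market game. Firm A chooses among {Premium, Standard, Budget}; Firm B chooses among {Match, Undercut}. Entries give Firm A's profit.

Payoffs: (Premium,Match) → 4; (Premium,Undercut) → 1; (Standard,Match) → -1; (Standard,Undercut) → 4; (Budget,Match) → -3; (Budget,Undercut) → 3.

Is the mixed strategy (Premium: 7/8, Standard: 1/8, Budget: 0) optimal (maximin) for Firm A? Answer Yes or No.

No

Against Match this mix gives (7/8)·4 + (1/8)·(-1) = 27/8.
Against Undercut this mix gives (7/8)·1 + (1/8)·4 = 11/8.
Firm B will play Undercut, holding Firm A to 11/8. Shifting weight toward the row that does better against Undercut would raise this floor (the equalizing mix achieves 17/8 against both Undercut and Match), so the proposed strategy is not optimal.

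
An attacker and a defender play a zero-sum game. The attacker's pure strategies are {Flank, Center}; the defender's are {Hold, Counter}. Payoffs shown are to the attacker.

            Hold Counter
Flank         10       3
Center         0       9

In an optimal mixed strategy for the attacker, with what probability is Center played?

Row minima: Flank → 3, Center → 0; maximin = 3.
Column maxima: Hold → 10, Counter → 9; minimax = 9.
3 ≠ 9, so there is no saddle point; optimal play is mixed.
Let the attacker play Flank with probability p. Expected payoff against Hold: 10p + 0(1−p) = 10p; against Counter: 3p + 9(1−p) = −6p + 9.
Setting these equal: 10p = −6p + 9 ⇒ 16p = 9 ⇒ p = 9/16, and the value is (10)·(9/16) = 45/8.
For the defender: with q = P(Hold), equating Flank's and Center's payoffs gives 7q + 3 = −9q + 9 ⇒ q = 3/8.

7/16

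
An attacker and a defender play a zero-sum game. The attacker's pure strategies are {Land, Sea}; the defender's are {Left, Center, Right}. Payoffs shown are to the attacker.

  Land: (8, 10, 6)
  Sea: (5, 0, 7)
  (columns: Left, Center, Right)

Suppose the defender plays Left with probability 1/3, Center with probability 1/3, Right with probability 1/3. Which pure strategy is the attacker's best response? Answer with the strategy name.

Land

Expected payoff of Land: (1/3)·8 + (1/3)·10 + (1/3)·6 = 8.
Expected payoff of Sea: (1/3)·5 + (1/3)·0 + (1/3)·7 = 4.
The largest is 8, so the attacker's best response is Land.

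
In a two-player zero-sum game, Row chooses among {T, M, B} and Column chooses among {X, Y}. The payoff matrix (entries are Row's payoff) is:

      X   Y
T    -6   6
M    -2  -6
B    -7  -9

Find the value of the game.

-3

Row minima: T → -6, M → -6, B → -9; maximin = -6.
Column maxima: X → -2, Y → 6; minimax = -2.
-6 ≠ -2, so there is no saddle point; optimal play is mixed.
B is strictly dominated by T, so Row never plays it.
On the remaining 2×2 (T, M vs X, Y):
Let Row play T with probability p. Expected payoff against X: (-6)p + (-2)(1−p) = −4p − 2; against Y: 6p + (-6)(1−p) = 12p − 6.
Setting these equal: −4p − 2 = 12p − 6 ⇒ −16p = -4 ⇒ p = 1/4, and the value is (-4)·(1/4) − 2 = -3.
For Column: with q = P(X), equating T's and M's payoffs gives −12q + 6 = 4q − 6 ⇒ q = 3/4.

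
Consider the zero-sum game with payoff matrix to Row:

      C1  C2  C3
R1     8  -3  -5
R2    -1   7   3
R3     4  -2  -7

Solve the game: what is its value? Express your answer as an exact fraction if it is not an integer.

Row minima: R1 → -5, R2 → -1, R3 → -7; maximin = -1.
Column maxima: C1 → 8, C2 → 7, C3 → 3; minimax = 3.
-1 ≠ 3, so there is no saddle point; optimal play is mixed.
C2 is strictly dominated by C3 (it gives Row strictly more in every row), so Column never plays it.
With C2 eliminated, R3 is strictly dominated by R1 (R1 gives Row strictly more in every remaining column), so Row never plays it.
On the remaining 2×2 (R1, R2 vs C1, C3):
Let Row play R1 with probability p. Expected payoff against C1: 8p + (-1)(1−p) = 9p − 1; against C3: (-5)p + 3(1−p) = −8p + 3.
Setting these equal: 9p − 1 = −8p + 3 ⇒ 17p = 4 ⇒ p = 4/17, and the value is (9)·(4/17) − 1 = 19/17.
For Column: with q = P(C1), equating R1's and R2's payoffs gives 13q − 5 = −4q + 3 ⇒ q = 8/17.

19/17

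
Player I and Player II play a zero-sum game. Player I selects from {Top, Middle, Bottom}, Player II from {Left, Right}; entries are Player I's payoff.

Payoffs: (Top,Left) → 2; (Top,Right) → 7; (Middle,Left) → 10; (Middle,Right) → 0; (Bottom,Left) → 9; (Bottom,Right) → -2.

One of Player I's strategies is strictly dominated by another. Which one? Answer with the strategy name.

Bottom

Middle gives a strictly higher payoff than Bottom against every column: 10 > 9, 0 > -2.
So Bottom is strictly dominated and Player I never plays it.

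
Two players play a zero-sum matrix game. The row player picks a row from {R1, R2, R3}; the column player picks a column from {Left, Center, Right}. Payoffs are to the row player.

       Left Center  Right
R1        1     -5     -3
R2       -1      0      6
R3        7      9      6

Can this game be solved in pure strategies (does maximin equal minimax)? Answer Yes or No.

Row minima: R1 → -5, R2 → -1, R3 → 6; maximin = 6.
Column maxima: Left → 7, Center → 9, Right → 6; minimax = 6.
maximin = minimax = 6, so a saddle point exists.

Yes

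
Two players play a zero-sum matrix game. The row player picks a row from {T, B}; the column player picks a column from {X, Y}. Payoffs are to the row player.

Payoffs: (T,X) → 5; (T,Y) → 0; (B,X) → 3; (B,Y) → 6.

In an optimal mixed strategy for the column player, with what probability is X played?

Row minima: T → 0, B → 3; maximin = 3.
Column maxima: X → 5, Y → 6; minimax = 5.
3 ≠ 5, so there is no saddle point; optimal play is mixed.
Let the row player play T with probability p. Expected payoff against X: 5p + 3(1−p) = 2p + 3; against Y: 0p + 6(1−p) = −6p + 6.
Setting these equal: 2p + 3 = −6p + 6 ⇒ 8p = 3 ⇒ p = 3/8, and the value is (2)·(3/8) + 3 = 15/4.
For the column player: with q = P(X), equating T's and B's payoffs gives 5q = −3q + 6 ⇒ q = 3/4.

3/4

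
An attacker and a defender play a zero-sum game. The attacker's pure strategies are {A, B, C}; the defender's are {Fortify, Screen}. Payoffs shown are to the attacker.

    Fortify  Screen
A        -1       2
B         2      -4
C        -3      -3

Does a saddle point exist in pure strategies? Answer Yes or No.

Row minima: A → -1, B → -4, C → -3; maximin = -1.
Column maxima: Fortify → 2, Screen → 2; minimax = 2.
-1 ≠ 2, so no pure-strategy equilibrium exists.

No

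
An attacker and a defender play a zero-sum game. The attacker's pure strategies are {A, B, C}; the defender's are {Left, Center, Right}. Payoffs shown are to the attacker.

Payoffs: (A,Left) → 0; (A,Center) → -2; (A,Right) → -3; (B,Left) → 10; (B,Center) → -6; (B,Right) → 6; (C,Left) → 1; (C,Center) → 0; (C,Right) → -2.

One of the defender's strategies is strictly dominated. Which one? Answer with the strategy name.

Left

Center holds the attacker's payoff strictly below Left in every row: -2 < 0, -6 < 10, 0 < 1.
So Left is strictly dominated for the defender.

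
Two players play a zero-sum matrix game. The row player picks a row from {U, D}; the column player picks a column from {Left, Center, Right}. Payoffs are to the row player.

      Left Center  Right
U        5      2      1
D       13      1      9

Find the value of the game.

17/9

Row minima: U → 1, D → 1; maximin = 1.
Column maxima: Left → 13, Center → 2, Right → 9; minimax = 2.
1 ≠ 2, so there is no saddle point; optimal play is mixed.
Left is strictly dominated by Center (it gives the row player strictly more in every row), so the column player never plays it.
On the remaining 2×2 (U, D vs Center, Right):
Let the row player play U with probability p. Expected payoff against Center: 2p + 1(1−p) = p + 1; against Right: 1p + 9(1−p) = −8p + 9.
Setting these equal: p + 1 = −8p + 9 ⇒ 9p = 8 ⇒ p = 8/9, and the value is (1)·(8/9) + 1 = 17/9.
For the column player: with q = P(Center), equating U's and D's payoffs gives q + 1 = −8q + 9 ⇒ q = 8/9.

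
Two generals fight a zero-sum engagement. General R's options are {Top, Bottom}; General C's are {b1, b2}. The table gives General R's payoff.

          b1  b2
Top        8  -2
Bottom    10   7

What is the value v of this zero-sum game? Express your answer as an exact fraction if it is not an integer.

Row minima: Top → -2, Bottom → 7; maximin = 7.
Column maxima: b1 → 10, b2 → 7; minimax = 7.
Since maximin = minimax = 7, there is a saddle point and the value is 7.

7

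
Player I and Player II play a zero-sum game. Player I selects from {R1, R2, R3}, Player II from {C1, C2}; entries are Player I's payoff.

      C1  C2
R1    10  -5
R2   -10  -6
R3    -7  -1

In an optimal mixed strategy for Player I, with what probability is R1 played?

Row minima: R1 → -5, R2 → -10, R3 → -7; maximin = -5.
Column maxima: C1 → 10, C2 → -1; minimax = -1.
-5 ≠ -1, so there is no saddle point; optimal play is mixed.
R2 is strictly dominated by R1, so Player I never plays it.
On the remaining 2×2 (R1, R3 vs C1, C2):
Let Player I play R1 with probability p. Expected payoff against C1: 10p + (-7)(1−p) = 17p − 7; against C2: (-5)p + (-1)(1−p) = −4p − 1.
Setting these equal: 17p − 7 = −4p − 1 ⇒ 21p = 6 ⇒ p = 2/7, and the value is (17)·(2/7) − 7 = -15/7.
For Player II: with q = P(C1), equating R1's and R3's payoffs gives 15q − 5 = −6q − 1 ⇒ q = 4/21.

2/7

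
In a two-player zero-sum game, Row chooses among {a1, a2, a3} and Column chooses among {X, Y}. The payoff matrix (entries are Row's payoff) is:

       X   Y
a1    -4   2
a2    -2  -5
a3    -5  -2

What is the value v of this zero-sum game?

Row minima: a1 → -4, a2 → -5, a3 → -5; maximin = -4.
Column maxima: X → -2, Y → 2; minimax = -2.
-4 ≠ -2, so there is no saddle point; optimal play is mixed.
a3 is strictly dominated by a1, so Row never plays it.
On the remaining 2×2 (a1, a2 vs X, Y):
Let Row play a1 with probability p. Expected payoff against X: (-4)p + (-2)(1−p) = −2p − 2; against Y: 2p + (-5)(1−p) = 7p − 5.
Setting these equal: −2p − 2 = 7p − 5 ⇒ −9p = -3 ⇒ p = 1/3, and the value is (-2)·(1/3) − 2 = -8/3.
For Column: with q = P(X), equating a1's and a2's payoffs gives −6q + 2 = 3q − 5 ⇒ q = 7/9.

-8/3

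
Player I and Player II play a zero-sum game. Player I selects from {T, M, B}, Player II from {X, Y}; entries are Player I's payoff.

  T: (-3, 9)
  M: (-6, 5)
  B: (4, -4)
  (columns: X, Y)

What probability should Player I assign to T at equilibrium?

2/5

Row minima: T → -3, M → -6, B → -4; maximin = -3.
Column maxima: X → 4, Y → 9; minimax = 4.
-3 ≠ 4, so there is no saddle point; optimal play is mixed.
M is strictly dominated by T, so Player I never plays it.
On the remaining 2×2 (T, B vs X, Y):
Let Player I play T with probability p. Expected payoff against X: (-3)p + 4(1−p) = −7p + 4; against Y: 9p + (-4)(1−p) = 13p − 4.
Setting these equal: −7p + 4 = 13p − 4 ⇒ −20p = -8 ⇒ p = 2/5, and the value is (-7)·(2/5) + 4 = 6/5.
For Player II: with q = P(X), equating T's and B's payoffs gives −12q + 9 = 8q − 4 ⇒ q = 13/20.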